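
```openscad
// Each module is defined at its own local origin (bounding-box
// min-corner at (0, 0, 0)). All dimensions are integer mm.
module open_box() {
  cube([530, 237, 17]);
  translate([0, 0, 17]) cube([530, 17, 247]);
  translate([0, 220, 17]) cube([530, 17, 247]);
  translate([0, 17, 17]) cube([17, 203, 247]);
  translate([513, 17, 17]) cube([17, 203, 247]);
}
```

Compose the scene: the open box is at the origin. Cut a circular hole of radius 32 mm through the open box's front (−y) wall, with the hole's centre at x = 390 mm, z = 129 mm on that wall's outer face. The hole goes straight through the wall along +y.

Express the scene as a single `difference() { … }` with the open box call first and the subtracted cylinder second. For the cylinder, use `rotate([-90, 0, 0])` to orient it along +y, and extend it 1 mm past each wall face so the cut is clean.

difference() {
  open_box();
  translate([390, -1, 129]) rotate([-90, 0, 0]) cylinder(h = 19, r = 32);
}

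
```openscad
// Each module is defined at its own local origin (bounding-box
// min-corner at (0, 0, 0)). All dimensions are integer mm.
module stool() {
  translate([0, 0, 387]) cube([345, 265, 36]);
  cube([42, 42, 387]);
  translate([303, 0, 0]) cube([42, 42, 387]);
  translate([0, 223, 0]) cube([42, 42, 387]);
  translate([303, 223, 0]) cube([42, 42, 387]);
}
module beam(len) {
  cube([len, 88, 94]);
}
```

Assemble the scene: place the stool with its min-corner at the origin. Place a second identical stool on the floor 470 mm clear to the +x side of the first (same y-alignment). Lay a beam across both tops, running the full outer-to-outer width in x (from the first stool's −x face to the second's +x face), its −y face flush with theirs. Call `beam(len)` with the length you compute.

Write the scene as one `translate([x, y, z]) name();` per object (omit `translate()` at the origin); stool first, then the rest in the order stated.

stool();
translate([815, 0, 0]) stool();
translate([0, 0, 423]) beam(1160);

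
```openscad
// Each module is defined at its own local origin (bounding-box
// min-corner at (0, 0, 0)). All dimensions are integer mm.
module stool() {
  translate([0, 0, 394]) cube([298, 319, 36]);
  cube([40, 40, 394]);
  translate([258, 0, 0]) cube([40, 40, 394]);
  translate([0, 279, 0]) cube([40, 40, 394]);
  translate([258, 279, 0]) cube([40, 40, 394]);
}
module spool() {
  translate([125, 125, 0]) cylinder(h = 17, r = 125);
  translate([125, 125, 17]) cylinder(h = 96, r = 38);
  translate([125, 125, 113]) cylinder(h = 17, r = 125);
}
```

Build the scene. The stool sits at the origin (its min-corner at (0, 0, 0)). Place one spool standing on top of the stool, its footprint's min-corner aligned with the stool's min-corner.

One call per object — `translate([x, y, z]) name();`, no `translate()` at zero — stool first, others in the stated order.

stool();
translate([0, 0, 430]) spool();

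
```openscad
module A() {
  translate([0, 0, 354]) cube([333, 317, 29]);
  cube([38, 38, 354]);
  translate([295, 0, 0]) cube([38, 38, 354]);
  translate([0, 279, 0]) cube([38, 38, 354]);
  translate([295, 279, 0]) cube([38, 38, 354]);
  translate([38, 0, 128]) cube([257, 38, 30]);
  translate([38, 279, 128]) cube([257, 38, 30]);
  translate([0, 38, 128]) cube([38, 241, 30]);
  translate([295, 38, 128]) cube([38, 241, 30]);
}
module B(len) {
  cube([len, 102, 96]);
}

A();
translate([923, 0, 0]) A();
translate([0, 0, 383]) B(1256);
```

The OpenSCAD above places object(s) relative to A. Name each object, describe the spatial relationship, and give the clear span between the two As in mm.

A is a stool. B is a beam. A beam spans the tops of two stools. The clear span between the two stools is 590 mm.

Second stool starts at x = 923; first ends at x = 333; clear span = 923 − 333 = 590 mm.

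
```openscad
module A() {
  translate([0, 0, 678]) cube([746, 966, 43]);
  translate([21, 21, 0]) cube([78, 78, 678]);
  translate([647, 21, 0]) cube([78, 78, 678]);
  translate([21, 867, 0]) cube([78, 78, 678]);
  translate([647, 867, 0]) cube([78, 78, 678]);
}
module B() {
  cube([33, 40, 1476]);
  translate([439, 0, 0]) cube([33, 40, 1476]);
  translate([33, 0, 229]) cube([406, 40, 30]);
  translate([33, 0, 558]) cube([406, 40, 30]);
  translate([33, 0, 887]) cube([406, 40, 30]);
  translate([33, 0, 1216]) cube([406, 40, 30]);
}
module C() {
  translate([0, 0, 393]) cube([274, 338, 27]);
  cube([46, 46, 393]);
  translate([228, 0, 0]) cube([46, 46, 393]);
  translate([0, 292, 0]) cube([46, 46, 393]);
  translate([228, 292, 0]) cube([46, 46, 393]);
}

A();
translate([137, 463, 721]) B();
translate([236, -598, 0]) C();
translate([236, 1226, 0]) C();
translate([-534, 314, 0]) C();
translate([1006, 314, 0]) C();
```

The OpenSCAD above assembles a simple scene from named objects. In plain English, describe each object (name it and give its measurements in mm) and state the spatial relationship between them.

A is a table: top 746 mm (x) × 966 mm (y), 43 mm thick, upper face at z = 721 mm, on four 78×78 mm square legs, each inset 21 mm from the nearest pair of top edges, running from z = 0 to the bottom of the top.

B is a wooden ladder with two side rails of 33×40 mm section and 1476 mm height, set 472 mm apart overall. Between them run 4 rectangular rungs (40 mm deep, 30 mm thick), front faces flush with the rails' −y face. The bottom of the first rung is 229 mm above the floor and each subsequent rung is 329 mm higher than the one below.

C is a four-legged stool. The seat is a 274×338×27 mm slab whose top surface is at z = 420 mm; four square legs, each 46×46 mm in cross-section, run from the floor (z = 0) to the underside of the seat, each flush with a corner of the seat.

The ladder is on top of the table, centred. Four stools sit around the table at the −y, +y, −x, +x sides.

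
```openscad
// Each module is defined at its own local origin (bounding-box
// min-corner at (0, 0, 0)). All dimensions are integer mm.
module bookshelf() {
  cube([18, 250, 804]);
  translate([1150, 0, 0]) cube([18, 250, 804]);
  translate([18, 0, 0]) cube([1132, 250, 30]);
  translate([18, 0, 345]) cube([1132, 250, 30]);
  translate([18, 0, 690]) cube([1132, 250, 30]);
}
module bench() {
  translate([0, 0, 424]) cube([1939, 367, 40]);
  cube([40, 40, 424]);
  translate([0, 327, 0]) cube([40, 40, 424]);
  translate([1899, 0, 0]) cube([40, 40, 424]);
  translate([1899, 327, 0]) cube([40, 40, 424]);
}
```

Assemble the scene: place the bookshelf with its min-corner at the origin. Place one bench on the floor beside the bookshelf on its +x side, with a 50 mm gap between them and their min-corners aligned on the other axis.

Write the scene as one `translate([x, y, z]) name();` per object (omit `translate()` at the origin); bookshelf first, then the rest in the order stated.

bookshelf();
translate([1218, 0, 0]) bench();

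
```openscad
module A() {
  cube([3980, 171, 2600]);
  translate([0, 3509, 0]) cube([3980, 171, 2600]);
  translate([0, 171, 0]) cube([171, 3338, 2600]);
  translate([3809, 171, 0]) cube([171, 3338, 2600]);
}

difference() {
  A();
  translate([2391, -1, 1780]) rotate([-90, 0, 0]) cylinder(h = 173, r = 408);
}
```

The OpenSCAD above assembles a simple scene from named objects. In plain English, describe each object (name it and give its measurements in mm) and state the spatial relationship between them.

A is the wall frame of a small rectangular building: four walls, each 2600 mm tall and 171 mm thick, enclosing a footprint 3980 mm (x) by 3680 mm (y) outside-to-outside, with no floor or roof. The front and back walls (the −y and +y sides) span the full width; the two side walls fit between them.

The house frame has a circular hole of radius 408 mm through its front wall, centred at (x = 2391, z = 1780).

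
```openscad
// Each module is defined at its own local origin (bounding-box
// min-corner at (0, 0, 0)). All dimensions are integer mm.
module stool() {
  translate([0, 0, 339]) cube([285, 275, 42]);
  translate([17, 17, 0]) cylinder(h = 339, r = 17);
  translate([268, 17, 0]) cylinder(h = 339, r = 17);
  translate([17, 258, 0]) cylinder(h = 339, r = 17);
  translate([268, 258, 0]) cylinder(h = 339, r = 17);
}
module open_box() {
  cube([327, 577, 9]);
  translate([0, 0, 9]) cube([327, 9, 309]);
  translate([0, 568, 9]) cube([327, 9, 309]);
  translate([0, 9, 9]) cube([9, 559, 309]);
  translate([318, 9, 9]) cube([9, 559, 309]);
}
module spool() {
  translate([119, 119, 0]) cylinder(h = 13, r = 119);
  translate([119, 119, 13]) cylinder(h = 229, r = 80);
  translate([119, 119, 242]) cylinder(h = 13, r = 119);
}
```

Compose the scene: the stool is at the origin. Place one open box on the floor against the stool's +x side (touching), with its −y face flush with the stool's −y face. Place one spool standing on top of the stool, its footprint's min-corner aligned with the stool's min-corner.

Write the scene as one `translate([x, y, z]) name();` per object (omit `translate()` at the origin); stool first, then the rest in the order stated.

stool();
translate([285, 0, 0]) open_box();
translate([0, 0, 381]) spool();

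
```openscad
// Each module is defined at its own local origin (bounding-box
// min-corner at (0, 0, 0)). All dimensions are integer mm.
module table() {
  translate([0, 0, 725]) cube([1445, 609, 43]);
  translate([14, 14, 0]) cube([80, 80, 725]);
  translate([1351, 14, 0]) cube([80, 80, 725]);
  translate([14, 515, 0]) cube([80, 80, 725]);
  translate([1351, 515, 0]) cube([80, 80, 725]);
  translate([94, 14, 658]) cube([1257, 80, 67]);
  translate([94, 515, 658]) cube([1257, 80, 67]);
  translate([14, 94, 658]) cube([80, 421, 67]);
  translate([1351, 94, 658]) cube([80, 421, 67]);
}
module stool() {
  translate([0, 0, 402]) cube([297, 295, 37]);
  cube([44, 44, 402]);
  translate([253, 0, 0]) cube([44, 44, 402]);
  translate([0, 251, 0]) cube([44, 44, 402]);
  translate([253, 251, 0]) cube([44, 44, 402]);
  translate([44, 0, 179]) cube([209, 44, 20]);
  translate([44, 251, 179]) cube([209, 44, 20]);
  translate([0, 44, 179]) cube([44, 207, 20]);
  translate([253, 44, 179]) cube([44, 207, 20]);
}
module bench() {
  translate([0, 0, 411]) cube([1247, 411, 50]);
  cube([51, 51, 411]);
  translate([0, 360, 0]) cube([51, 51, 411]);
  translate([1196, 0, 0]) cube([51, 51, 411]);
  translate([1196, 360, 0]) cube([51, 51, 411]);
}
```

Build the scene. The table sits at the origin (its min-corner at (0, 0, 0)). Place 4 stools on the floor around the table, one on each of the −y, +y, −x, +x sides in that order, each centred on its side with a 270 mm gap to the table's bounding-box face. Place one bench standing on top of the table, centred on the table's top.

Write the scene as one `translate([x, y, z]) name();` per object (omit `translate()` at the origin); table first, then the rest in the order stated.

table();
translate([574, -565, 0]) stool();
translate([574, 879, 0]) stool();
translate([-567, 157, 0]) stool();
translate([1715, 157, 0]) stool();
translate([99, 99, 768]) bench();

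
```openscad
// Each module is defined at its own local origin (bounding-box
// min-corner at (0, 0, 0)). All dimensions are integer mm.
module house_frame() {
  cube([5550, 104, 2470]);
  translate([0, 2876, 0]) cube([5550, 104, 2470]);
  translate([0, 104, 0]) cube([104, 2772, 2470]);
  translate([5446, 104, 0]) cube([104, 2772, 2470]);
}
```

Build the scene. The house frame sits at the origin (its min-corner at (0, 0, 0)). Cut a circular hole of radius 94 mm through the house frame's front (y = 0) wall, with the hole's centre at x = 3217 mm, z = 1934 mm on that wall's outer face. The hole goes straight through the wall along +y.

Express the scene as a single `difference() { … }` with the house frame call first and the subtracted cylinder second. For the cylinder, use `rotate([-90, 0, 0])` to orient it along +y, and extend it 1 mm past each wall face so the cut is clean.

difference() {
  house_frame();
  translate([3217, -1, 1934]) rotate([-90, 0, 0]) cylinder(h = 106, r = 94);
}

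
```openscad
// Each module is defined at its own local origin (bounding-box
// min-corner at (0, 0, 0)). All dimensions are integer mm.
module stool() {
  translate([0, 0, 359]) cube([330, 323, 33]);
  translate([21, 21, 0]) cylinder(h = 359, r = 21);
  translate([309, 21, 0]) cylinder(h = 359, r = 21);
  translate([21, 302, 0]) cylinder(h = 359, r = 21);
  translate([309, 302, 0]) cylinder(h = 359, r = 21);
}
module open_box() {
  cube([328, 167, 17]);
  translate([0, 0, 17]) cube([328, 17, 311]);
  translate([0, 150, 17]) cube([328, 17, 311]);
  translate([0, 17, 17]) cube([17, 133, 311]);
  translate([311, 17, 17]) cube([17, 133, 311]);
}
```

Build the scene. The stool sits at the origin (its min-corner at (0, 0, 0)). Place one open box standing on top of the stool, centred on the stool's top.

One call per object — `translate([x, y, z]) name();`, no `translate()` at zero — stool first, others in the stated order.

stool();
translate([1, 78, 392]) open_box();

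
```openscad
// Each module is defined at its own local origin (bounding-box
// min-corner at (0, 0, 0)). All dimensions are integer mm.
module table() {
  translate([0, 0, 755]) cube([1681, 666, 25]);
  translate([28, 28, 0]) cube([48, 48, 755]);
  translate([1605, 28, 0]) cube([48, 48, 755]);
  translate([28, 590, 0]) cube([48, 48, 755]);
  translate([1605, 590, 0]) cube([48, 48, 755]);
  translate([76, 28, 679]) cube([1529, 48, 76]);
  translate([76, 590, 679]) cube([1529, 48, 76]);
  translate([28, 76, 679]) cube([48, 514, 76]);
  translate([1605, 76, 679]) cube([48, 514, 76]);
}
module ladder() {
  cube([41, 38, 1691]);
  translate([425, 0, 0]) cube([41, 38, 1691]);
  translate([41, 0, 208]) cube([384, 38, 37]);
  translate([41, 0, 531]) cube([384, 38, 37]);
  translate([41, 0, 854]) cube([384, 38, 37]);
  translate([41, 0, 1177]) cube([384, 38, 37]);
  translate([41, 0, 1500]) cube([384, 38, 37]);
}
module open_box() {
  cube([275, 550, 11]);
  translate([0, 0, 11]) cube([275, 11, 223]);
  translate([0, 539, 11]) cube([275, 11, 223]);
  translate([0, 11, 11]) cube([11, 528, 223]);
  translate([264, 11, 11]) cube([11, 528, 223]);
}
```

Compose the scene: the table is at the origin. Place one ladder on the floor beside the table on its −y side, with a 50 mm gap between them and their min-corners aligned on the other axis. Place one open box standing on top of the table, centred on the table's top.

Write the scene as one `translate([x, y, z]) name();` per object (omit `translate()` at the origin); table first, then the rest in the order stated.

table();
translate([0, -88, 0]) ladder();
translate([703, 58, 780]) open_box();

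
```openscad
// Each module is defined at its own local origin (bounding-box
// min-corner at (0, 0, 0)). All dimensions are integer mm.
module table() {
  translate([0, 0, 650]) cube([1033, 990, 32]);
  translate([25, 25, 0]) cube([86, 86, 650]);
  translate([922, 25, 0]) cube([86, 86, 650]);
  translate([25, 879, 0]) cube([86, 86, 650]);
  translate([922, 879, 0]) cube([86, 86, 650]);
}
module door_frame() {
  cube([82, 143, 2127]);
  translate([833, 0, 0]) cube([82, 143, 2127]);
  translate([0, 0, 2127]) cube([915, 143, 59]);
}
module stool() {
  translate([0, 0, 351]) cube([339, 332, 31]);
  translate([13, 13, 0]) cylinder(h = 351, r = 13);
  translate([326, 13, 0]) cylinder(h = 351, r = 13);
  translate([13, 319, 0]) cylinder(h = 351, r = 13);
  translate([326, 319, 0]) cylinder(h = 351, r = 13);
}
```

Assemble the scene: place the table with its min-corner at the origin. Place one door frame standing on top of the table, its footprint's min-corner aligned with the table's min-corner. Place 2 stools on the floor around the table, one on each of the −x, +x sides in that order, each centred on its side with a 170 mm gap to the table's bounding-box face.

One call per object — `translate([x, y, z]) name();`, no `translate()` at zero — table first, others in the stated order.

table();
translate([0, 0, 682]) door_frame();
translate([-509, 329, 0]) stool();
translate([1203, 329, 0]) stool();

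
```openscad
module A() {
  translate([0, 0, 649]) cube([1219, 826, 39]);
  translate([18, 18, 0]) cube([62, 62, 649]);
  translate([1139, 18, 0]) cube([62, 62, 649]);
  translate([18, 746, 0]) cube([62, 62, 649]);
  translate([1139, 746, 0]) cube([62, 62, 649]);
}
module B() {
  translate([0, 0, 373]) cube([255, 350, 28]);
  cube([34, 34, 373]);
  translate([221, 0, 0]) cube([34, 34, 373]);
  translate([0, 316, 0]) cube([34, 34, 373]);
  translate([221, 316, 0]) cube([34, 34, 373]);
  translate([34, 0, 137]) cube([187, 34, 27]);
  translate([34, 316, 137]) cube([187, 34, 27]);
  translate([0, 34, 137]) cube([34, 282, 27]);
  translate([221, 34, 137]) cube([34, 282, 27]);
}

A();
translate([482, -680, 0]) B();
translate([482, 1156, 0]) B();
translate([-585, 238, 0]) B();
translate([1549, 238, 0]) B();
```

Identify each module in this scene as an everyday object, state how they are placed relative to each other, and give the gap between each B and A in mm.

Each stool's nearest face is 330 mm from the table's bounding box.

A is a table. B is a stool. Four stools sit around the table at the −y, +y, −x, +x sides. The gap between each stool and the table is 330 mm.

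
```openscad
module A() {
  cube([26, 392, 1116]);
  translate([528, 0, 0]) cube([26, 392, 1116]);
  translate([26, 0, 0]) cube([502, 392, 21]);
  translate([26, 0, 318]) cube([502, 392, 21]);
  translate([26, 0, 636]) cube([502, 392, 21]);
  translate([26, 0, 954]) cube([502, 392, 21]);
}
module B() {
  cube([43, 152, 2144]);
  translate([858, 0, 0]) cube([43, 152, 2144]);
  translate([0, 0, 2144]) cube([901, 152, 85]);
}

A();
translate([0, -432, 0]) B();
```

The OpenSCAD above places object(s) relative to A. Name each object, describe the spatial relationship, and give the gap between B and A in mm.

A is a bookshelf. B is a door frame. The door frame is on the floor beside the bookshelf on its −y side. The gap between the door frame and the bookshelf is 280 mm.

The door frame's nearest face is 280 mm from the bookshelf's −y face.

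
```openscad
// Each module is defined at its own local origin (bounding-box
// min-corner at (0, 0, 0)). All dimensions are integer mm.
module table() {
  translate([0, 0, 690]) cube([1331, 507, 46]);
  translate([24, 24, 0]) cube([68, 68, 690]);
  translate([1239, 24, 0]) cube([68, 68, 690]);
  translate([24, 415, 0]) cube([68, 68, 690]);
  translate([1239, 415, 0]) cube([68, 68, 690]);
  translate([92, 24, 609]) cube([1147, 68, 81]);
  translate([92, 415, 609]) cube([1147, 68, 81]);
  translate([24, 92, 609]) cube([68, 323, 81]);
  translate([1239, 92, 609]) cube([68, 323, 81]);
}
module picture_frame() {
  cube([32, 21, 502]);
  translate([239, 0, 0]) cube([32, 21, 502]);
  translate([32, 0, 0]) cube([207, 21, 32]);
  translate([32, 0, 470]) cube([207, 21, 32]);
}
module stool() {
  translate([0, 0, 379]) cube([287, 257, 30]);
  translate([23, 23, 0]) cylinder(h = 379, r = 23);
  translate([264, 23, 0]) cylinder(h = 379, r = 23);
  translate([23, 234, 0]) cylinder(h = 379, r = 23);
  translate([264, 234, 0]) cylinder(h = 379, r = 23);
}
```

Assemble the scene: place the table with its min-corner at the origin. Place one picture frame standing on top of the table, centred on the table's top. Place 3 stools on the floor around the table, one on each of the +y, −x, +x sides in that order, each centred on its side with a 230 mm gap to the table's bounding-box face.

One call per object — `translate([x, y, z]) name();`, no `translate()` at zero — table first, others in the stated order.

table();
translate([530, 243, 736]) picture_frame();
translate([522, 737, 0]) stool();
translate([-517, 125, 0]) stool();
translate([1561, 125, 0]) stool();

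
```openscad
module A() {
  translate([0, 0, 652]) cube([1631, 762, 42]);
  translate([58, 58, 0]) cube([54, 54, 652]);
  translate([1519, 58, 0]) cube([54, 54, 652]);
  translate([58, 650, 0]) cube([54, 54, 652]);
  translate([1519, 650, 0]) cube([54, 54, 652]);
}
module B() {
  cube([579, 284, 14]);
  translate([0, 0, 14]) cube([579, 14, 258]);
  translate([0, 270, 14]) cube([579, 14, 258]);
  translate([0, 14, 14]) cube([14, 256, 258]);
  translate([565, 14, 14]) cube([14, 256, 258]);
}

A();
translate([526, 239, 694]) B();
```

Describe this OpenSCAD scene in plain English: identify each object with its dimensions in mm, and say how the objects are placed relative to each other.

A is a rectangular dining table. The top is 1631×762×42 mm with its upper surface at z = 694 mm. It stands on four 54×54 mm square legs, each inset 58 mm from the nearest pair of top edges, running from the floor to the underside of the top.

B is an open storage box with external size 579×284×272 mm and wall thickness 14 mm (the base is also 14 mm thick). The base covers the whole footprint; the four walls stand on the base, with the y-facing walls full-width and the x-facing walls fitting between their inner faces.

The open box is on top of the table, centred.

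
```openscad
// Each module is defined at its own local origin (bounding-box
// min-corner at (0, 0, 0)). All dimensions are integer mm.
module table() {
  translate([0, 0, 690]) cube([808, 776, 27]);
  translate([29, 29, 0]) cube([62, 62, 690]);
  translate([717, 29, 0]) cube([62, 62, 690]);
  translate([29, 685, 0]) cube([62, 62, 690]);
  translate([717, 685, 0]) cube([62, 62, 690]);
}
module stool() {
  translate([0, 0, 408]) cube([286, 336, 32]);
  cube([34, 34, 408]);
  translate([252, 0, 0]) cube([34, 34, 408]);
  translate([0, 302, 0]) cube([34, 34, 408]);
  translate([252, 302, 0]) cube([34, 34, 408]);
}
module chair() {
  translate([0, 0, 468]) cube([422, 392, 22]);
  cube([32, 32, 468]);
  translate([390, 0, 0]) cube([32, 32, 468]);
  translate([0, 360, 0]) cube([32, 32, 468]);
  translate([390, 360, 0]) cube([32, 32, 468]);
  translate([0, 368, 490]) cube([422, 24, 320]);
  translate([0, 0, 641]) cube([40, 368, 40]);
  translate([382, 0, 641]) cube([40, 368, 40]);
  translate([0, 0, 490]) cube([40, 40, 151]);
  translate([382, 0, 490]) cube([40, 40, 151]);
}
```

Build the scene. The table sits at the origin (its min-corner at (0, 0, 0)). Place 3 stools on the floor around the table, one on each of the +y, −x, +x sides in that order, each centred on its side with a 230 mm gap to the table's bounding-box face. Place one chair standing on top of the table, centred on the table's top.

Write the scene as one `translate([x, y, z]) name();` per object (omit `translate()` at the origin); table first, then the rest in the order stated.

table();
translate([261, 1006, 0]) stool();
translate([-516, 220, 0]) stool();
translate([1038, 220, 0]) stool();
translate([193, 192, 717]) chair();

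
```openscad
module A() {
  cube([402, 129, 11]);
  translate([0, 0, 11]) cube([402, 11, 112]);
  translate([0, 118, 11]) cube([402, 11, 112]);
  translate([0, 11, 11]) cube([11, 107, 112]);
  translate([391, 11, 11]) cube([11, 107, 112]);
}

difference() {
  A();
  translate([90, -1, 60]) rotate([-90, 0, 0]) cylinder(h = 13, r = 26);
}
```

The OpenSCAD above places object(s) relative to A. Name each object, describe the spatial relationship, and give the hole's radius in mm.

A is an open box. The open box has a circular hole through its front wall. The hole's radius is 26 mm.

The subtracted cylinder has r = 26 mm.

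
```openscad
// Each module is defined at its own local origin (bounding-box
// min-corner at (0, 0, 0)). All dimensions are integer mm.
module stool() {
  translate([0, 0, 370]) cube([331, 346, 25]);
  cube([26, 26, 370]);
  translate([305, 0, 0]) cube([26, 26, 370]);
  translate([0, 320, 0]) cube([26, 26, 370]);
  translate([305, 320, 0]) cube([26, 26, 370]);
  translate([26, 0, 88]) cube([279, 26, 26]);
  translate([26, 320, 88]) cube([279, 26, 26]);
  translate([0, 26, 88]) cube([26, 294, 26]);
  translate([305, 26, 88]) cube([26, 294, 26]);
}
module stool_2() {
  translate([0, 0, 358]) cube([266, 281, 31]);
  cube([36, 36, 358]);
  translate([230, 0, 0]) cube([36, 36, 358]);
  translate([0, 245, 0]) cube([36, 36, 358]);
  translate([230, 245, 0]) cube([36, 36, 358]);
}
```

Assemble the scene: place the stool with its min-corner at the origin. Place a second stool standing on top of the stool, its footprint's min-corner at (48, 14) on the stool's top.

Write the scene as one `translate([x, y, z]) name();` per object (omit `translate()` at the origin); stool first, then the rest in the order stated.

stool();
translate([48, 14, 395]) stool_2();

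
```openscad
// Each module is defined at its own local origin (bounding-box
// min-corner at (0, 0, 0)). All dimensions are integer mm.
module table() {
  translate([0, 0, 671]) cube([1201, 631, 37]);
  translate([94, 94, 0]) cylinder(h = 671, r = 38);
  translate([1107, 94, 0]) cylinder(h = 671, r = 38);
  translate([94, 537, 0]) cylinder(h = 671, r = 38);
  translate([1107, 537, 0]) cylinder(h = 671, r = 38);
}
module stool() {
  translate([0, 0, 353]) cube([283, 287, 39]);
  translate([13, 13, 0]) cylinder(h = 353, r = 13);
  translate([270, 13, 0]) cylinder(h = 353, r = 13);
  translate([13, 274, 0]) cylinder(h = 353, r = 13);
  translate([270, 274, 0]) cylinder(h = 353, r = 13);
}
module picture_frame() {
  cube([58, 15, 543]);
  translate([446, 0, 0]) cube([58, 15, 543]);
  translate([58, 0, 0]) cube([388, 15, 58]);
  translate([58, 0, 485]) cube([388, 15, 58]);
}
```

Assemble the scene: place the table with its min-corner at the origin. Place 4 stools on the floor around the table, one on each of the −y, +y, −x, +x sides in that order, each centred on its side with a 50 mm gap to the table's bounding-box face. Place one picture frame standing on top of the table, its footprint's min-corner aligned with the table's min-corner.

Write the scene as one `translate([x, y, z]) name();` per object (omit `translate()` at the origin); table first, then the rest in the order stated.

table();
translate([459, -337, 0]) stool();
translate([459, 681, 0]) stool();
translate([-333, 172, 0]) stool();
translate([1251, 172, 0]) stool();
translate([0, 0, 708]) picture_frame();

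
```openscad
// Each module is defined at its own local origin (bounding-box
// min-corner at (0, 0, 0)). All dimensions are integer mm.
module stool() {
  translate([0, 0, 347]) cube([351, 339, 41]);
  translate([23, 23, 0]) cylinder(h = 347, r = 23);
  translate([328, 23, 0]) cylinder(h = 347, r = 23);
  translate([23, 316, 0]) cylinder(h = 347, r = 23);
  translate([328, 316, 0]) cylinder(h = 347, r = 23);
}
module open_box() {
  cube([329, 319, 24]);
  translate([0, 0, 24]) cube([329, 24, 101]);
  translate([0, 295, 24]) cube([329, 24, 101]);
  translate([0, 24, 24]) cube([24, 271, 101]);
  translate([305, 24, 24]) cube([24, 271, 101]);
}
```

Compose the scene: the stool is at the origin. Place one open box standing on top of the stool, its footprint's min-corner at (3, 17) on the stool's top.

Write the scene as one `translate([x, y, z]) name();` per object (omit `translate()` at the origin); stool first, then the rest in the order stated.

stool();
translate([3, 17, 388]) open_box();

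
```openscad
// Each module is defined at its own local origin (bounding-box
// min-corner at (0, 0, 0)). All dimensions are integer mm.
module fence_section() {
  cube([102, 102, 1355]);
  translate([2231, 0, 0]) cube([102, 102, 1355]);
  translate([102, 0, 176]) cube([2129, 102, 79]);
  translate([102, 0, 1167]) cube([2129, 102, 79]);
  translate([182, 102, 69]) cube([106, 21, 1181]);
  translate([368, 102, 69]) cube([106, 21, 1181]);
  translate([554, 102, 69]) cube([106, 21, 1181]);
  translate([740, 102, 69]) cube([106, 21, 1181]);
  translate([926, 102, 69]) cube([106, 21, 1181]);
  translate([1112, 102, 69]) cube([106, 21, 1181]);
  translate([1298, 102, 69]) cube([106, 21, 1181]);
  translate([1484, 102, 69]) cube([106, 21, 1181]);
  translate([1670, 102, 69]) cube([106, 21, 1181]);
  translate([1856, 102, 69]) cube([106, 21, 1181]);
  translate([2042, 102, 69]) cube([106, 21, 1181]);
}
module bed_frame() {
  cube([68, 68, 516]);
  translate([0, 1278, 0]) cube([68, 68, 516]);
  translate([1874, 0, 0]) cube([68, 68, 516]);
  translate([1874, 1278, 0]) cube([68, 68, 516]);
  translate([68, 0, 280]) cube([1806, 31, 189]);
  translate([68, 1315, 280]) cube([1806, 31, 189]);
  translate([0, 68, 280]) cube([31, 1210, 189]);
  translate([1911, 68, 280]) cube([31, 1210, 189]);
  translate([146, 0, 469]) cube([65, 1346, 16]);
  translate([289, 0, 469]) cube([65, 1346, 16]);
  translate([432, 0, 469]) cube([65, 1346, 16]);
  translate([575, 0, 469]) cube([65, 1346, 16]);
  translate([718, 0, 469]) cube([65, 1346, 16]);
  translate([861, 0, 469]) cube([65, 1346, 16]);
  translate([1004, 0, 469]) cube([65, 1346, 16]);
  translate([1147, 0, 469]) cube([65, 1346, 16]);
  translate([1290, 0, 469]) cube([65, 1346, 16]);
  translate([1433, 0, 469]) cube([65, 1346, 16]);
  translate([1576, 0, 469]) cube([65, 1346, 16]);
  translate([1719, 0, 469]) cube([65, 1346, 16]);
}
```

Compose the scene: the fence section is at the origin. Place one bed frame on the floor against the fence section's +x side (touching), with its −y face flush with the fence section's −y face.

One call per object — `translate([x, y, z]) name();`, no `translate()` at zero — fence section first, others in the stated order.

fence_section();
translate([2333, 0, 0]) bed_frame();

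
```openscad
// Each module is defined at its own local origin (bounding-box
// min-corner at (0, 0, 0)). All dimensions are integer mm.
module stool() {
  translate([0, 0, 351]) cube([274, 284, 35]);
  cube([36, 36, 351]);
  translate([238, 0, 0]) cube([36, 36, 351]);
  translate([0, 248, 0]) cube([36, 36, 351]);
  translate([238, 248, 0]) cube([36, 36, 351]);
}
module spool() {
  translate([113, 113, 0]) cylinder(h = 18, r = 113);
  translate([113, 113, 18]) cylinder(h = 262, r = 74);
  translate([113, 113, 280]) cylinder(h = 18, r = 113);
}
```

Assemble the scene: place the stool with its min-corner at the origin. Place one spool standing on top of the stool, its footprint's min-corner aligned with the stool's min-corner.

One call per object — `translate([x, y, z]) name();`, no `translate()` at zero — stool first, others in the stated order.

stool();
translate([0, 0, 386]) spool();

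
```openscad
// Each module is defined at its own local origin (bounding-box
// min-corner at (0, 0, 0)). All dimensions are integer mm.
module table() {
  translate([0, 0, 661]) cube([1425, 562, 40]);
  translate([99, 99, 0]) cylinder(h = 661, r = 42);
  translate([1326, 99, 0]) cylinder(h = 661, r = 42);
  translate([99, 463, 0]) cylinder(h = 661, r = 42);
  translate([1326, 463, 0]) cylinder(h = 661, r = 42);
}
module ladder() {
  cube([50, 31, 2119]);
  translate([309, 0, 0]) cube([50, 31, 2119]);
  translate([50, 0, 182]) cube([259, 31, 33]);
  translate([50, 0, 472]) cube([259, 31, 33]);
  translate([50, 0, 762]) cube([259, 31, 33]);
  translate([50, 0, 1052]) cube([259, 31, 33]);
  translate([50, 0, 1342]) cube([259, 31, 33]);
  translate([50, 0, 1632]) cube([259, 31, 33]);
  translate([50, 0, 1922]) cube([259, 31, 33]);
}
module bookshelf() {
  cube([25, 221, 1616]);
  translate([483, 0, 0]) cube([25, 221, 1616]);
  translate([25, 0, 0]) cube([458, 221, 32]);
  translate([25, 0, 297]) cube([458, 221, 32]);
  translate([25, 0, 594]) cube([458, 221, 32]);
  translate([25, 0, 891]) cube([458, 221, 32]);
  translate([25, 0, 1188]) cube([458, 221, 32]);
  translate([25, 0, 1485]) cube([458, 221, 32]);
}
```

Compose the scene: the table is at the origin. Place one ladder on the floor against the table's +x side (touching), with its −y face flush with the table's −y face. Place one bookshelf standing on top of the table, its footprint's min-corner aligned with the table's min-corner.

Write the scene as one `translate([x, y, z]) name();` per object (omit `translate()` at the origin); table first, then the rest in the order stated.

table();
translate([1425, 0, 0]) ladder();
translate([0, 0, 701]) bookshelf();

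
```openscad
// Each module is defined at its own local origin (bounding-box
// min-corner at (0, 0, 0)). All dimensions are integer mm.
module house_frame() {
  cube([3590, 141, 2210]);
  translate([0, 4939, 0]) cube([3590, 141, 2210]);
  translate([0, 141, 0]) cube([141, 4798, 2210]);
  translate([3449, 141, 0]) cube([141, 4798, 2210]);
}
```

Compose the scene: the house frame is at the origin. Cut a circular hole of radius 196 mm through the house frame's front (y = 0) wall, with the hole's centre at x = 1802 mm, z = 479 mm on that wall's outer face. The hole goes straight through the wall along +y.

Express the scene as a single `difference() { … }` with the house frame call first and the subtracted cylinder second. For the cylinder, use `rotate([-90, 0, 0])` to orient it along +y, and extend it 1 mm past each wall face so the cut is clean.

difference() {
  house_frame();
  translate([1802, -1, 479]) rotate([-90, 0, 0]) cylinder(h = 143, r = 196);
}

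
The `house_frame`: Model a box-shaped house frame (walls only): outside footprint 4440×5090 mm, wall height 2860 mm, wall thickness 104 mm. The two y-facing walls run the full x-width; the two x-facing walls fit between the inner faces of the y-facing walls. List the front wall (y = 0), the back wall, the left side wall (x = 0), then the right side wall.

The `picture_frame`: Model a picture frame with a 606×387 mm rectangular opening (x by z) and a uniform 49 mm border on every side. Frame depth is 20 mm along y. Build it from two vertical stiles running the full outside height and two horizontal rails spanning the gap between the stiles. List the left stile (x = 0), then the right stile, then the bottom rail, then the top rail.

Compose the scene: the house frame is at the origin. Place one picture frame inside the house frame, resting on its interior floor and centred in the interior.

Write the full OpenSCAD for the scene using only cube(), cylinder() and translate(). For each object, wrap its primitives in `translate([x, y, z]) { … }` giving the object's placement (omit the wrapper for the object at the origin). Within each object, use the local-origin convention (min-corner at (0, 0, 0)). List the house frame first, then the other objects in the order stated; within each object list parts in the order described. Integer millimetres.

cube([4440, 104, 2860]);
translate([0, 4986, 0]) cube([4440, 104, 2860]);
translate([0, 104, 0]) cube([104, 4882, 2860]);
translate([4336, 104, 0]) cube([104, 4882, 2860]);
translate([1868, 2535, 0]) {
  cube([49, 20, 485]);
  translate([655, 0, 0]) cube([49, 20, 485]);
  translate([49, 0, 0]) cube([606, 20, 49]);
  translate([49, 0, 436]) cube([606, 20, 49]);
}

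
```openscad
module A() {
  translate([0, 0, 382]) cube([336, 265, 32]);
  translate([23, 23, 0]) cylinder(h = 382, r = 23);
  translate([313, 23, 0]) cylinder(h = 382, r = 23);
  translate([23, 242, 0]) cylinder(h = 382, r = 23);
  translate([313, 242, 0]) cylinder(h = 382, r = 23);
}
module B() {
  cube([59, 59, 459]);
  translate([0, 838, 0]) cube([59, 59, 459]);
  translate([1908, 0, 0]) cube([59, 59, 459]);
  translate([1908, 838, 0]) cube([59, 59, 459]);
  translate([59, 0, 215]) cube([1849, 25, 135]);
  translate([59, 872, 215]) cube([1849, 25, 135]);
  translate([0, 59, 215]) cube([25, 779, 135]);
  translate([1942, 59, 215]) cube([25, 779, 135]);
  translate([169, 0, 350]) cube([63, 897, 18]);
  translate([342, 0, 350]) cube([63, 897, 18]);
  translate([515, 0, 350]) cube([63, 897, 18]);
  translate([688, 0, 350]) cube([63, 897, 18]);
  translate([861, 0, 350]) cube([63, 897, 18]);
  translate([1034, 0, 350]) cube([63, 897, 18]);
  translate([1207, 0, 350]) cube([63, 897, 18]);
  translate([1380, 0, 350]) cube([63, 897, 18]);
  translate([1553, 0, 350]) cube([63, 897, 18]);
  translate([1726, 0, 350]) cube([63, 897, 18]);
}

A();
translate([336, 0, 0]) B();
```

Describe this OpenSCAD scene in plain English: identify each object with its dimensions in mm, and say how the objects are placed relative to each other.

A is a four-legged stool. The seat is a 336×265×32 mm slab whose top surface is at z = 414 mm; four round legs, each 46 mm in diameter, run from the floor (z = 0) to the underside of the seat, each leg's axis is inset half a diameter from the nearest pair of seat edges (so the leg's bounding box is flush with the corner).

B is a bed frame 1967 mm long (x) by 897 mm wide (y). Four 59×59 mm corner posts, 459 mm tall, at the corners of the footprint. Four rails of 25 mm thickness and 135 mm height run between adjacent posts with their undersides at z = 215 mm, their outer faces flush with the outside of the frame (the two x-running rails run between the posts' inner faces; the two y-running rails run between the posts' inner faces). 10 slats, each 63 mm wide (x) and 18 mm thick, lie across the top of the two x-running rails, running the full 897 mm width of the frame in y; the slats are evenly spaced along x between the inner faces of the end posts with equal gaps (rounded down to the nearest mm) at the −x end and between each pair — any rounding remainder accumulates at the +x end.

The bed frame is against the stool's +x side, with their −y faces flush.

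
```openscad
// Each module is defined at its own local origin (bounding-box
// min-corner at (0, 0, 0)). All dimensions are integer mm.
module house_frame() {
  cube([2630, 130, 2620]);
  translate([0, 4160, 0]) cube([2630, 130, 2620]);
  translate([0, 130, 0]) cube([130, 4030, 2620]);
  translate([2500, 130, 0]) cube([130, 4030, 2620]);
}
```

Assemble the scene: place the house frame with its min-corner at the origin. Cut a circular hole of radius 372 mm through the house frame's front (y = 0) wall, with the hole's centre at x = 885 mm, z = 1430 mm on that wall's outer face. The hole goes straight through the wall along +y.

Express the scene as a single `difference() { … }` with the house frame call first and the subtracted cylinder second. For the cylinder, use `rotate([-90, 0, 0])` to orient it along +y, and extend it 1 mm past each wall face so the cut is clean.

difference() {
  house_frame();
  translate([885, -1, 1430]) rotate([-90, 0, 0]) cylinder(h = 132, r = 372);
}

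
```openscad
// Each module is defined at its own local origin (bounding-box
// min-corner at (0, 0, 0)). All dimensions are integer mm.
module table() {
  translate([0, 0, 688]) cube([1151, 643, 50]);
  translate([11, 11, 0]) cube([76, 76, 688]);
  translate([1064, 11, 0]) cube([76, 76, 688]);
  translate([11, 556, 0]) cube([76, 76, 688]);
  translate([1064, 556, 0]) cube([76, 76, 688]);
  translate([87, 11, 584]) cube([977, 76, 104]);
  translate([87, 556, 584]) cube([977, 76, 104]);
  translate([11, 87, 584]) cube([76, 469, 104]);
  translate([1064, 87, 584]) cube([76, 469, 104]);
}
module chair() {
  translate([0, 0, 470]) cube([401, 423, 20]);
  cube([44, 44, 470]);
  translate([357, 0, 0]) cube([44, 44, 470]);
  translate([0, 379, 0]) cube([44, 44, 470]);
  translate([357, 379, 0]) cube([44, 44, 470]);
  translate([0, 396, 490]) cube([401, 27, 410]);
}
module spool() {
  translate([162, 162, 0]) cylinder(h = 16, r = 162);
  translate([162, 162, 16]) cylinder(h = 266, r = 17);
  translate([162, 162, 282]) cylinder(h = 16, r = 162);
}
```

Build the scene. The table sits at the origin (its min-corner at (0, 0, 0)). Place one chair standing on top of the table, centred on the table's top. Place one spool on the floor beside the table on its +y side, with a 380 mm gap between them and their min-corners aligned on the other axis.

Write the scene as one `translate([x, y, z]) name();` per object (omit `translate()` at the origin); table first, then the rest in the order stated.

table();
translate([375, 110, 738]) chair();
translate([0, 1023, 0]) spool();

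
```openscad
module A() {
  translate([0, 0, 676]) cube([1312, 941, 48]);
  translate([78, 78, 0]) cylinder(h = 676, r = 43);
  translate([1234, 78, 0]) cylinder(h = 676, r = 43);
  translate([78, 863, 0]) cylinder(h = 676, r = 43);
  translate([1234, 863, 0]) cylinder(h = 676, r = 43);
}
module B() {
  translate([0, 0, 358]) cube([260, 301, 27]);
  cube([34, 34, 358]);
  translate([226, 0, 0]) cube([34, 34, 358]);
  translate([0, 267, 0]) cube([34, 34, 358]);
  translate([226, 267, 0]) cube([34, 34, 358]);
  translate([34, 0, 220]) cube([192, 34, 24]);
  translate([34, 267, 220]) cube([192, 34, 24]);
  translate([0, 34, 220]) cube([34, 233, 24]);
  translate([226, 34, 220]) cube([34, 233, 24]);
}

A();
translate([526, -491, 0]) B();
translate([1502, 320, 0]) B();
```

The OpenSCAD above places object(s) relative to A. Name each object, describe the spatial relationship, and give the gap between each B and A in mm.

Each stool's nearest face is 190 mm from the table's bounding box.

A is a table. B is a stool. Two stools sit around the table at the −y, +x sides. The gap between each stool and the table is 190 mm.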